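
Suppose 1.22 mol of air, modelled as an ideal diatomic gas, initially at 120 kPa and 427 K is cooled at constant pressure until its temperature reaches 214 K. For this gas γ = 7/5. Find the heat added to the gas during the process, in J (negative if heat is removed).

V₁ = nRT₁/P₁ = 1.22×8.314×427/120 = 36.1 L.
Isobaric: P stays 120 kPa; V/T = const ⇒ T₂ = 214 K, V₂ = 18.1 L.
W = PΔV = 120×(18.1−36.1) kPa·L = -2160 J.
ΔU = nCvΔT = 1.22×20.8×(214−427) = -5400 J.
Q = ΔU + W = nCpΔT = -7560 J.

-7560 J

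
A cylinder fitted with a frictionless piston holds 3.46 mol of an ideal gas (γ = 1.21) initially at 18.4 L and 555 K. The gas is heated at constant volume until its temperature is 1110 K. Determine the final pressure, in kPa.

P₁ = nRT₁/V₁ = 3.46×8.314×555/18.4 = 868 kPa.
Isochoric: V stays 18.4 L; P/T = const ⇒ T₂ = 1110 K, P₂ = 1740 kPa.

1740 kPa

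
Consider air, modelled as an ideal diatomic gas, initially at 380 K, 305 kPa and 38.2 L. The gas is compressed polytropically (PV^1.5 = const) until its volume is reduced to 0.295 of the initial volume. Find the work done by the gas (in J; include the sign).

-19600 J

n = P₁V₁/(RT₁) = 305×38.2/(8.314×380) = 3.69 mol.
Polytropic n=1.5: T₂ = T₁(V₁/V₂)^(n−1) = 380×(3.39)^0.50 = 700 K; P₂ = P₁(V₁/V₂)^n = 1900 kPa.
W = (P₁V₁−P₂V₂)/(n−1) = (305×38.2−1900×11.3)/0.50 = -19600 J.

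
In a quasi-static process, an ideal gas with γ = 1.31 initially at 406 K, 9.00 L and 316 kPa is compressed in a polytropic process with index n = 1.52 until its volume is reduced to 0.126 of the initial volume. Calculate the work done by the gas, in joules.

-10600 J

n = P₁V₁/(RT₁) = 316×9.00/(8.314×406) = 0.843 mol.
Polytropic n=1.52: T₂ = T₁(V₁/V₂)^(n−1) = 406×(7.94)^0.52 = 1190 K; P₂ = P₁(V₁/V₂)^n = 7360 kPa.
W = (P₁V₁−P₂V₂)/(n−1) = (316×9.00−7360×1.13)/0.52 = -10600 J.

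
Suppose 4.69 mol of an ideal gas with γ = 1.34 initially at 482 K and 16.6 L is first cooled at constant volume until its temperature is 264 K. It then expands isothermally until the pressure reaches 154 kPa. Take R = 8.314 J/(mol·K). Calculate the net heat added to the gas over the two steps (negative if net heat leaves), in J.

P₁ = nRT₁/V₁ = 4.69×8.314×482/16.6 = 1130 kPa.
Step 1 — Isochoric: V stays 16.6 L; P/T = const ⇒ T₂ = 264 K, P₂ = 620 kPa.
W = 0 (no volume change).
ΔU = nCvΔT = 4.69×24.5×(264−482) = -25000 J.
Q = ΔU = -25000 J.
State after step 1: P = 620 kPa, V = 16.6 L, T = 264 K.
Step 2 — Isothermal: T stays 264 K; PV = const ⇒ V₂ = 66.8 L, P₂ = 154 kPa.
ΔU = 0 (ideal gas, T constant).
W = nRT ln(V₂/V₁) = 4.69×8.314×264×ln(4.03) = 14300 J.
Q = ΔU + W = 14300 J.
Net over both steps: W = 14300 J, Q = -10700 J, ΔU = -25000 J.

-10700 J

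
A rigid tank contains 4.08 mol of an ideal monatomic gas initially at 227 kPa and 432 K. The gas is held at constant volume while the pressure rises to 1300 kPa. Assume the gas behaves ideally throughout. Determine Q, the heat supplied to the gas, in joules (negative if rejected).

V₁ = nRT₁/P₁ = 4.08×8.314×432/227 = 64.6 L.
Isochoric: V stays 64.6 L; P/T = const ⇒ T₂ = 2470 K, P₂ = 1300 kPa.
W = 0 (no volume change).
ΔU = nCvΔT = 4.08×12.5×(2470−432) = 104000 J.
Q = ΔU = 104000 J.

104000 J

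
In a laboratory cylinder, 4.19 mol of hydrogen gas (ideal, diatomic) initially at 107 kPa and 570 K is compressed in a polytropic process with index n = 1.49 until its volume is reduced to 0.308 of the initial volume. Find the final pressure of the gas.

V₁ = nRT₁/P₁ = 4.19×8.314×570/107 = 186 L.
Polytropic n=1.49: T₂ = T₁(V₁/V₂)^(n−1) = 570×(3.25)^0.49 = 1020 K; P₂ = P₁(V₁/V₂)^n = 619 kPa.

619 kPa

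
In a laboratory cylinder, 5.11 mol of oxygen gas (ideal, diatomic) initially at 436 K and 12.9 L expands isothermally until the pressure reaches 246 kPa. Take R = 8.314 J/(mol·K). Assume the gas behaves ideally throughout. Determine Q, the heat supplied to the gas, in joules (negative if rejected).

32700 J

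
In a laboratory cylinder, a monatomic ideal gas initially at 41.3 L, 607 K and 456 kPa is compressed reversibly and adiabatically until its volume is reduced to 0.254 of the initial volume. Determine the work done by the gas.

n = P₁V₁/(RT₁) = 456×41.3/(8.314×607) = 3.73 mol.
Adiabatic: TV^(γ−1) = const ⇒ T₂ = 607×(3.94)^0.667 = 1510 K; PV^γ = const ⇒ P₂ = 4480 kPa.
ΔU = nCvΔT = 3.73×12.5×(1510−607) = 42200 J.
Q = 0 for an adiabatic process, so W = −ΔU = -42200 J.

-42200 J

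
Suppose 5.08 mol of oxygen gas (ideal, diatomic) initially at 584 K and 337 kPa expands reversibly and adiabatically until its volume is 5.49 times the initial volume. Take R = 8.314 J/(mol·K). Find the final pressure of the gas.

V₁ = nRT₁/P₁ = 5.08×8.314×584/337 = 73.2 L.
Adiabatic: TV^(γ−1) = const ⇒ T₂ = 584×(0.182)^0.400 = 296 K; PV^γ = const ⇒ P₂ = 31.1 kPa.

31.1 kPa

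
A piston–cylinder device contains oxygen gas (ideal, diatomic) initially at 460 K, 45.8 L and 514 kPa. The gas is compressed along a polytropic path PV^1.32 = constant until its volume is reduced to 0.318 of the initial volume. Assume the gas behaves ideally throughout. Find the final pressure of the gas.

2330 kPa

Polytropic n=1.32: T₂ = T₁(V₁/V₂)^(n−1) = 460×(3.14)^0.32 = 664 K; P₂ = P₁(V₁/V₂)^n = 2330 kPa.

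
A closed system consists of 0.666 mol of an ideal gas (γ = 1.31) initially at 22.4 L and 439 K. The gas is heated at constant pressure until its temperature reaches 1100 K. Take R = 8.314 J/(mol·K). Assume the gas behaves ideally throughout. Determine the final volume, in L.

56.1 L

P₁ = nRT₁/V₁ = 0.666×8.314×439/22.4 = 109 kPa.
Isobaric: P stays 109 kPa; V/T = const ⇒ T₂ = 1100 K, V₂ = 56.1 L.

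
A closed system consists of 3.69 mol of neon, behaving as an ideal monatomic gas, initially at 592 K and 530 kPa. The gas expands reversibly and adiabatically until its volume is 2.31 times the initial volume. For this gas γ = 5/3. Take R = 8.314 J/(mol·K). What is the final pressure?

131 kPa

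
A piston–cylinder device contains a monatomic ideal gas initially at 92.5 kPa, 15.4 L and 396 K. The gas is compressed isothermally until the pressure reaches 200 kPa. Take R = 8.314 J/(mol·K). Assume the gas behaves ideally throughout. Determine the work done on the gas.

1100 J

n = P₁V₁/(RT₁) = 92.5×15.4/(8.314×396) = 0.433 mol.
Isothermal: T stays 396 K; PV = const ⇒ V₂ = 7.12 L, P₂ = 200 kPa.
W = nRT ln(V₂/V₁) = 0.433×8.314×396×ln(0.463) = -1100 J.
Work done on the gas = −W_by = 1100 J.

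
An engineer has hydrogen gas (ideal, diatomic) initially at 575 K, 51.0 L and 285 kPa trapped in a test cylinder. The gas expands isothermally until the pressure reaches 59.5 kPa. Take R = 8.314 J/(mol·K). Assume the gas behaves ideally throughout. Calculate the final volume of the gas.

244 L

Isothermal: T stays 575 K; PV = const ⇒ V₂ = 244 L, P₂ = 59.5 kPa.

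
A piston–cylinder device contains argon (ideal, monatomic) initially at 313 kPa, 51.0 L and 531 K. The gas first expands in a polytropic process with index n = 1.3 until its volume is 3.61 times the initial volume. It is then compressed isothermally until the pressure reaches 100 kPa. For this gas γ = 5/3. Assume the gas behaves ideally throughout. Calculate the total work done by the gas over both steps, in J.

n = P₁V₁/(RT₁) = 313×51.0/(8.314×531) = 3.62 mol.
Step 1 — Polytropic n=1.3: T₂ = T₁(V₁/V₂)^(n−1) = 531×(0.277)^0.30 = 361 K; P₂ = P₁(V₁/V₂)^n = 59.0 kPa.
W = (P₁V₁−P₂V₂)/(n−1) = (313×51.0−59.0×184)/0.30 = 17000 J.
ΔU = nCvΔT = 3.62×12.5×(361−531) = -7650 J.
Q = ΔU + W = 9350 J.
State after step 1: P = 59.0 kPa, V = 184 L, T = 361 K.
Step 2 — Isothermal: T stays 361 K; PV = const ⇒ V₂ = 109 L, P₂ = 100 kPa.
ΔU = 0 (ideal gas, T constant).
W = nRT ln(V₂/V₁) = 3.62×8.314×361×ln(0.590) = -5730 J.
Q = ΔU + W = -5730 J.
Net over both steps: W = 11300 J, Q = 3620 J, ΔU = -7650 J.

11300 J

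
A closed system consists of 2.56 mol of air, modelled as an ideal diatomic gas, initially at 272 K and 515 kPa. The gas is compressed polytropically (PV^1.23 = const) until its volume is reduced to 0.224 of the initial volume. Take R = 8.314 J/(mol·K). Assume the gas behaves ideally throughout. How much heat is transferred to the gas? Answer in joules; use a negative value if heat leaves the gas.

-4390 J

V₁ = nRT₁/P₁ = 2.56×8.314×272/515 = 11.2 L.
Polytropic n=1.23: T₂ = T₁(V₁/V₂)^(n−1) = 272×(4.46)^0.23 = 384 K; P₂ = P₁(V₁/V₂)^n = 3240 kPa.
W = (P₁V₁−P₂V₂)/(n−1) = (515×11.2−3240×2.52)/0.23 = -10300 J.
ΔU = nCvΔT = 2.56×20.8×(384−272) = 5940 J.
Q = ΔU + W = -4390 J.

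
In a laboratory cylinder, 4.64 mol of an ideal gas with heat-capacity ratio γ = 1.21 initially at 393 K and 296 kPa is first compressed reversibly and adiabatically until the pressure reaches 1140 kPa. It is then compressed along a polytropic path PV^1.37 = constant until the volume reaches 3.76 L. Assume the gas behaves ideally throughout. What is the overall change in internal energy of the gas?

V₁ = nRT₁/P₁ = 4.64×8.314×393/296 = 51.2 L.
Step 1 — Adiabatic: T₂/T₁ = (P₂/P₁)^((γ−1)/γ) ⇒ T₂ = 393×(3.85)^0.174 = 497 K; V₂ = 16.8 L.
ΔU = nCvΔT = 4.64×39.6×(497−393) = 19000 J.
Q = 0 for an adiabatic process, so W = −ΔU = -19000 J.
State after step 1: P = 1140 kPa, V = 16.8 L, T = 497 K.
Step 2 — Polytropic n=1.37: T₂ = T₁(V₁/V₂)^(n−1) = 497×(4.47)^0.37 = 864 K; P₂ = P₁(V₁/V₂)^n = 8870 kPa.
W = (P₁V₁−P₂V₂)/(n−1) = (1140×16.8−8870×3.76)/0.37 = -38300 J.
ΔU = nCvΔT = 4.64×39.6×(864−497) = 67500 J.
Q = ΔU + W = 29200 J.
Net over both steps: W = -57400 J, Q = 29200 J, ΔU = 86600 J.

86600 J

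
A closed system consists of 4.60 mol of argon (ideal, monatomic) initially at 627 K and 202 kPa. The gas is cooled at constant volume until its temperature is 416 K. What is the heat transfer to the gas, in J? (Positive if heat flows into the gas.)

-12100 J

V₁ = nRT₁/P₁ = 4.60×8.314×627/202 = 119 L.
Isochoric: V stays 119 L; P/T = const ⇒ T₂ = 416 K, P₂ = 134 kPa.
W = 0 (no volume change).
ΔU = nCvΔT = 4.60×12.5×(416−627) = -12100 J.
Q = ΔU = -12100 J.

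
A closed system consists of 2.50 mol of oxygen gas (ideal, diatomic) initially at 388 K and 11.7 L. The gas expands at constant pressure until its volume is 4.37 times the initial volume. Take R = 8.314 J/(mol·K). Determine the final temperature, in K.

P₁ = nRT₁/V₁ = 2.50×8.314×388/11.7 = 689 kPa.
Isobaric: P stays 689 kPa; V/T = const ⇒ T₂ = 1700 K, V₂ = 51.1 L.

1700 K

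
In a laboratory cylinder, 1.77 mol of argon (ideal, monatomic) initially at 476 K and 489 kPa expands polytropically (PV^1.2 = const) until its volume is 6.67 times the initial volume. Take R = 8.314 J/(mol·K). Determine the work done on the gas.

-11100 J

V₁ = nRT₁/P₁ = 1.77×8.314×476/489 = 14.3 L.
Polytropic n=1.2: T₂ = T₁(V₁/V₂)^(n−1) = 476×(0.150)^0.20 = 326 K; P₂ = P₁(V₁/V₂)^n = 50.2 kPa.
W = (P₁V₁−P₂V₂)/(n−1) = (489×14.3−50.2×95.5)/0.20 = 11100 J.
Work done on the gas = −W_by = -11100 J.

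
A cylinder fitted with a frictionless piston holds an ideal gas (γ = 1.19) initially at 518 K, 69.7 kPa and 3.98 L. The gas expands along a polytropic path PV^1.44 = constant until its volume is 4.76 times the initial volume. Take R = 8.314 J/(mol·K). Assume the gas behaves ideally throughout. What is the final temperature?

261 K

Polytropic n=1.44: T₂ = T₁(V₁/V₂)^(n−1) = 518×(0.210)^0.44 = 261 K; P₂ = P₁(V₁/V₂)^n = 7.37 kPa.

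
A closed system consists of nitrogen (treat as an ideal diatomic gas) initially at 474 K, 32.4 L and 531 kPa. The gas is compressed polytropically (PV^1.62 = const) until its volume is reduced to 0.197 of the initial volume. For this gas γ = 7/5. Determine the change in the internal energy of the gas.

74800 J

n = P₁V₁/(RT₁) = 531×32.4/(8.314×474) = 4.37 mol.
Polytropic n=1.62: T₂ = T₁(V₁/V₂)^(n−1) = 474×(5.08)^0.62 = 1300 K; P₂ = P₁(V₁/V₂)^n = 7380 kPa.
For an ideal gas ΔU = nCvΔT with Cv = (5/2)R = 20.8 J/(mol·K).
ΔU = 4.37×20.8×(1300−474) = 74800 J.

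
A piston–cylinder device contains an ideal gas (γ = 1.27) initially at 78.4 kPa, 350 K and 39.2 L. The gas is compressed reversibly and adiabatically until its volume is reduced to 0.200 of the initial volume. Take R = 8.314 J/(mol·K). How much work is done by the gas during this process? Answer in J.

-6200 J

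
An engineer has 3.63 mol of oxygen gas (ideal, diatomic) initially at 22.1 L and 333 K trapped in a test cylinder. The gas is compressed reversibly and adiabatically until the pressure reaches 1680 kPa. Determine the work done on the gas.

11400 J

P₁ = nRT₁/V₁ = 3.63×8.314×333/22.1 = 455 kPa.
Adiabatic: T₂/T₁ = (P₂/P₁)^((γ−1)/γ) ⇒ T₂ = 333×(3.69)^0.286 = 484 K; V₂ = 8.69 L.
ΔU = nCvΔT = 3.63×20.8×(484−333) = 11400 J.
Q = 0 for an adiabatic process, so W = −ΔU = -11400 J.
Work done on the gas = −W_by = 11400 J.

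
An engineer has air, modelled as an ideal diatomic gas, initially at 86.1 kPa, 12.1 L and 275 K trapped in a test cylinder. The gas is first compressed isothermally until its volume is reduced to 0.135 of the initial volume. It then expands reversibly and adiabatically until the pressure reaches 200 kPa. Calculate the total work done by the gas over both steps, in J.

n = P₁V₁/(RT₁) = 86.1×12.1/(8.314×275) = 0.456 mol.
Step 1 — Isothermal: T stays 275 K; PV = const ⇒ V₂ = 1.63 L, P₂ = 638 kPa.
ΔU = 0 (ideal gas, T constant).
W = nRT ln(V₂/V₁) = 0.456×8.314×275×ln(0.135) = -2090 J.
Q = ΔU + W = -2090 J.
State after step 1: P = 638 kPa, V = 1.63 L, T = 275 K.
Step 2 — Adiabatic: T₂/T₁ = (P₂/P₁)^((γ−1)/γ) ⇒ T₂ = 275×(0.314)^0.286 = 197 K; V₂ = 3.74 L.
ΔU = nCvΔT = 0.456×20.8×(197−275) = -735 J.
Q = 0 for an adiabatic process, so W = −ΔU = 735 J.
Net over both steps: W = -1350 J, Q = -2090 J, ΔU = -735 J.

-1350 J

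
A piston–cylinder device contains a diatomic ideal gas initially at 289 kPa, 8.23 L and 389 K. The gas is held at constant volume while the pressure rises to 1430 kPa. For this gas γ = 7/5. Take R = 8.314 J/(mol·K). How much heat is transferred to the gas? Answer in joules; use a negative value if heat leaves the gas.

23500 J

n = P₁V₁/(RT₁) = 289×8.23/(8.314×389) = 0.735 mol.
Isochoric: V stays 8.23 L; P/T = const ⇒ T₂ = 1920 K, P₂ = 1430 kPa.
W = 0 (no volume change).
ΔU = nCvΔT = 0.735×20.8×(1920−389) = 23500 J.
Q = ΔU = 23500 J.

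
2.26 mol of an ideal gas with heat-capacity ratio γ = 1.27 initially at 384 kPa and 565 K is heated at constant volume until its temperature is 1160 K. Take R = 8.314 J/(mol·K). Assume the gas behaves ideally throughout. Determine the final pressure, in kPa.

788 kPa

V₁ = nRT₁/P₁ = 2.26×8.314×565/384 = 27.6 L.
Isochoric: V stays 27.6 L; P/T = const ⇒ T₂ = 1160 K, P₂ = 788 kPa.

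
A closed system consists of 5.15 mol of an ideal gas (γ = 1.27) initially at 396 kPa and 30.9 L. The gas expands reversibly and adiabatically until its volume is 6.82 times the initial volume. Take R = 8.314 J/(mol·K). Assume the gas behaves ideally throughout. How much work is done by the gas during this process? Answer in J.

T₁ = P₁V₁/(nR) = 396×30.9/(5.15×8.314) = 286 K.
Adiabatic: TV^(γ−1) = const ⇒ T₂ = 286×(0.147)^0.270 = 170 K; PV^γ = const ⇒ P₂ = 34.6 kPa.
ΔU = nCvΔT = 5.15×30.8×(170−286) = -18300 J.
Q = 0 for an adiabatic process, so W = −ΔU = 18300 J.

18300 J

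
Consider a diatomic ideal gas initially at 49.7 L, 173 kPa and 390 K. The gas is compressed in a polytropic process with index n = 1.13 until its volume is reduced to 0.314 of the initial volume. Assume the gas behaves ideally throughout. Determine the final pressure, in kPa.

640 kPa

Polytropic n=1.13: T₂ = T₁(V₁/V₂)^(n−1) = 390×(3.18)^0.13 = 453 K; P₂ = P₁(V₁/V₂)^n = 640 kPa.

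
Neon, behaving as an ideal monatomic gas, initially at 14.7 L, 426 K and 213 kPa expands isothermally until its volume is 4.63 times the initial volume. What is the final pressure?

Isothermal: T stays 426 K; PV = const ⇒ V₂ = 68.1 L, P₂ = 46.0 kPa.

46.0 kPa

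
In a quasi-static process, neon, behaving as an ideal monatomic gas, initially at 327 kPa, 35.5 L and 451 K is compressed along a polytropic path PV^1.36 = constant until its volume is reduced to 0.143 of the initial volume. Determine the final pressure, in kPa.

4610 kPa

Polytropic n=1.36: T₂ = T₁(V₁/V₂)^(n−1) = 451×(6.99)^0.36 = 908 K; P₂ = P₁(V₁/V₂)^n = 4610 kPa.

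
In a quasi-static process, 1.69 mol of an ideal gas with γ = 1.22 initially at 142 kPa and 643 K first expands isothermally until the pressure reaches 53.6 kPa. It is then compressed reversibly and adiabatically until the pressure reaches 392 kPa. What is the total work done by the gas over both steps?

-8920 J

V₁ = nRT₁/P₁ = 1.69×8.314×643/142 = 63.6 L.
Step 1 — Isothermal: T stays 643 K; PV = const ⇒ V₂ = 169 L, P₂ = 53.6 kPa.
ΔU = 0 (ideal gas, T constant).
W = nRT ln(V₂/V₁) = 1.69×8.314×643×ln(2.65) = 8800 J.
Q = ΔU + W = 8800 J.
State after step 1: P = 53.6 kPa, V = 169 L, T = 643 K.
Step 2 — Adiabatic: T₂/T₁ = (P₂/P₁)^((γ−1)/γ) ⇒ T₂ = 643×(7.31)^0.180 = 921 K; V₂ = 33.0 L.
ΔU = nCvΔT = 1.69×37.8×(921−643) = 17700 J.
Q = 0 for an adiabatic process, so W = −ΔU = -17700 J.
Net over both steps: W = -8920 J, Q = 8800 J, ΔU = 17700 J.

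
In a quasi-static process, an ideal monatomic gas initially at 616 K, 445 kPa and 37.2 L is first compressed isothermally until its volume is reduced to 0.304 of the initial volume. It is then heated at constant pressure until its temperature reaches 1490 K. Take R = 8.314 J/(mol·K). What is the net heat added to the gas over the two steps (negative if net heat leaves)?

n = P₁V₁/(RT₁) = 445×37.2/(8.314×616) = 3.23 mol.
Step 1 — Isothermal: T stays 616 K; PV = const ⇒ V₂ = 11.3 L, P₂ = 1460 kPa.
ΔU = 0 (ideal gas, T constant).
W = nRT ln(V₂/V₁) = 3.23×8.314×616×ln(0.304) = -19700 J.
Q = ΔU + W = -19700 J.
State after step 1: P = 1460 kPa, V = 11.3 L, T = 616 K.
Step 2 — Isobaric: P stays 1460 kPa; V/T = const ⇒ T₂ = 1490 K, V₂ = 27.4 L.
W = PΔV = 1460×(27.4−11.3) kPa·L = 23500 J.
ΔU = nCvΔT = 3.23×12.5×(1490−616) = 35200 J.
Q = ΔU + W = nCpΔT = 58700 J.
Net over both steps: W = 3780 J, Q = 39000 J, ΔU = 35200 J.

39000 J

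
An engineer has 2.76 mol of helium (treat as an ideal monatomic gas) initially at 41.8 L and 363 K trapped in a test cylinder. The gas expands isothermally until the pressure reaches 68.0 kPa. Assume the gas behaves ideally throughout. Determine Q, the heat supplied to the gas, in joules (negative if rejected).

P₁ = nRT₁/V₁ = 2.76×8.314×363/41.8 = 199 kPa.
Isothermal: T stays 363 K; PV = const ⇒ V₂ = 122 L, P₂ = 68.0 kPa.
ΔU = 0 (ideal gas, T constant).
W = nRT ln(V₂/V₁) = 2.76×8.314×363×ln(2.93) = 8960 J.
Q = ΔU + W = 8960 J.

8960 J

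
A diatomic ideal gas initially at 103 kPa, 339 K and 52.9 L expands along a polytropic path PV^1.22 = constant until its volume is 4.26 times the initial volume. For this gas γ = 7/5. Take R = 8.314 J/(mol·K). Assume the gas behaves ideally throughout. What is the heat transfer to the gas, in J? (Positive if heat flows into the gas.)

3040 J

n = P₁V₁/(RT₁) = 103×52.9/(8.314×339) = 1.93 mol.
Polytropic n=1.22: T₂ = T₁(V₁/V₂)^(n−1) = 339×(0.235)^0.22 = 246 K; P₂ = P₁(V₁/V₂)^n = 17.6 kPa.
W = (P₁V₁−P₂V₂)/(n−1) = (103×52.9−17.6×225)/0.22 = 6760 J.
ΔU = nCvΔT = 1.93×20.8×(246−339) = -3720 J.
Q = ΔU + W = 3040 J.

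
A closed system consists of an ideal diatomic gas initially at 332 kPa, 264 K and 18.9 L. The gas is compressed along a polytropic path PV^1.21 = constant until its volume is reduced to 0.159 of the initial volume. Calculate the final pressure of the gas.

3070 kPa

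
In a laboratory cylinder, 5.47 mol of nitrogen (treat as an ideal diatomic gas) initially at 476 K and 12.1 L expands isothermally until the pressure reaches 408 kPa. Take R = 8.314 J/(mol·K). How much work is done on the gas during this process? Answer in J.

-32000 J

P₁ = nRT₁/V₁ = 5.47×8.314×476/12.1 = 1790 kPa.
Isothermal: T stays 476 K; PV = const ⇒ V₂ = 53.1 L, P₂ = 408 kPa.
W = nRT ln(V₂/V₁) = 5.47×8.314×476×ln(4.38) = 32000 J.
Work done on the gas = −W_by = -32000 J.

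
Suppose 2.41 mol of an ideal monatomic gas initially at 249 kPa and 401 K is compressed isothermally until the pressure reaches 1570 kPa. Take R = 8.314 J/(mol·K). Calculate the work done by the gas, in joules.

-14800 J

V₁ = nRT₁/P₁ = 2.41×8.314×401/249 = 32.3 L.
Isothermal: T stays 401 K; PV = const ⇒ V₂ = 5.12 L, P₂ = 1570 kPa.
W = nRT ln(V₂/V₁) = 2.41×8.314×401×ln(0.159) = -14800 J.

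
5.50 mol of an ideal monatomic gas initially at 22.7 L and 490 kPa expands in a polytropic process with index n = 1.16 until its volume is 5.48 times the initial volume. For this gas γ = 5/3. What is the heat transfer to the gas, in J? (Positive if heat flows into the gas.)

12600 J

T₁ = P₁V₁/(nR) = 490×22.7/(5.50×8.314) = 243 K.
Polytropic n=1.16: T₂ = T₁(V₁/V₂)^(n−1) = 243×(0.182)^0.16 = 185 K; P₂ = P₁(V₁/V₂)^n = 68.1 kPa.
W = (P₁V₁−P₂V₂)/(n−1) = (490×22.7−68.1×124)/0.16 = 16600 J.
ΔU = nCvΔT = 5.50×12.5×(185−243) = -3980 J.
Q = ΔU + W = 12600 J.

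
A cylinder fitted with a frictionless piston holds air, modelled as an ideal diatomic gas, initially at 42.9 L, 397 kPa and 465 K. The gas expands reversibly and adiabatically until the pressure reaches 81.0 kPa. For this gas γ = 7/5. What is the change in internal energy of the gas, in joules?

n = P₁V₁/(RT₁) = 397×42.9/(8.314×465) = 4.41 mol.
Adiabatic: T₂/T₁ = (P₂/P₁)^((γ−1)/γ) ⇒ T₂ = 465×(0.204)^0.286 = 295 K; V₂ = 134 L.
For an ideal gas ΔU = nCvΔT with Cv = (5/2)R = 20.8 J/(mol·K).
ΔU = 4.41×20.8×(295−465) = -15500 J.

-15500 J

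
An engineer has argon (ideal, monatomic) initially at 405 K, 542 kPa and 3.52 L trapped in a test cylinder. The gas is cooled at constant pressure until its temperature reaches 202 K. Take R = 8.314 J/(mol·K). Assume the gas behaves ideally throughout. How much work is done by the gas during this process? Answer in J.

-956 J

n = P₁V₁/(RT₁) = 542×3.52/(8.314×405) = 0.567 mol.
Isobaric: P stays 542 kPa; V/T = const ⇒ T₂ = 202 K, V₂ = 1.76 L.
W = PΔV = 542×(1.76−3.52) kPa·L = -956 J.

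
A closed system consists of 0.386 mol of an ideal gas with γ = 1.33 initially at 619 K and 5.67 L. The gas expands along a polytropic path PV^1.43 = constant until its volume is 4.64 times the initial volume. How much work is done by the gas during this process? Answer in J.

2230 J

P₁ = nRT₁/V₁ = 0.386×8.314×619/5.67 = 350 kPa.
Polytropic n=1.43: T₂ = T₁(V₁/V₂)^(n−1) = 619×(0.216)^0.43 = 320 K; P₂ = P₁(V₁/V₂)^n = 39.0 kPa.
W = (P₁V₁−P₂V₂)/(n−1) = (350×5.67−39.0×26.3)/0.43 = 2230 J.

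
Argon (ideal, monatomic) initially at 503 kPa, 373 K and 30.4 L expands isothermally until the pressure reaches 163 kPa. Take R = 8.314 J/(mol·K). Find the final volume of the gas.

93.8 L

Isothermal: T stays 373 K; PV = const ⇒ V₂ = 93.8 L, P₂ = 163 kPa.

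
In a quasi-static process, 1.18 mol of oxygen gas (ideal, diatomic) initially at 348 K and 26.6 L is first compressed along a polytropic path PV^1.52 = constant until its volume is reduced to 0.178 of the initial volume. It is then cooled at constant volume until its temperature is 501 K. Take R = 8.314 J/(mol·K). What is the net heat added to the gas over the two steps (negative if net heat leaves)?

-5790 J

P₁ = nRT₁/V₁ = 1.18×8.314×348/26.6 = 128 kPa.
Step 1 — Polytropic n=1.52: T₂ = T₁(V₁/V₂)^(n−1) = 348×(5.62)^0.52 = 854 K; P₂ = P₁(V₁/V₂)^n = 1770 kPa.
W = (P₁V₁−P₂V₂)/(n−1) = (128×26.6−1770×4.73)/0.52 = -9540 J.
ΔU = nCvΔT = 1.18×20.8×(854−348) = 12400 J.
Q = ΔU + W = 2860 J.
State after step 1: P = 1770 kPa, V = 4.73 L, T = 854 K.
Step 2 — Isochoric: V stays 4.73 L; P/T = const ⇒ T₂ = 501 K, P₂ = 1040 kPa.
W = 0 (no volume change).
ΔU = nCvΔT = 1.18×20.8×(501−854) = -8650 J.
Q = ΔU = -8650 J.
Net over both steps: W = -9540 J, Q = -5790 J, ΔU = 3750 J.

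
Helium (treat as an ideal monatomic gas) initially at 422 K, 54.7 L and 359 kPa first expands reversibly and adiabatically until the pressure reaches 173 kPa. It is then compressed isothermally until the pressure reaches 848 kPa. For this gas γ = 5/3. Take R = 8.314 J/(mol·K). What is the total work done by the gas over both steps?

n = P₁V₁/(RT₁) = 359×54.7/(8.314×422) = 5.60 mol.
Step 1 — Adiabatic: T₂/T₁ = (P₂/P₁)^((γ−1)/γ) ⇒ T₂ = 422×(0.482)^0.400 = 315 K; V₂ = 84.8 L.
ΔU = nCvΔT = 5.60×12.5×(315−422) = -7460 J.
Q = 0 for an adiabatic process, so W = −ΔU = 7460 J.
State after step 1: P = 173 kPa, V = 84.8 L, T = 315 K.
Step 2 — Isothermal: T stays 315 K; PV = const ⇒ V₂ = 17.3 L, P₂ = 848 kPa.
ΔU = 0 (ideal gas, T constant).
W = nRT ln(V₂/V₁) = 5.60×8.314×315×ln(0.204) = -23300 J.
Q = ΔU + W = -23300 J.
Net over both steps: W = -15900 J, Q = -23300 J, ΔU = -7460 J.

-15900 J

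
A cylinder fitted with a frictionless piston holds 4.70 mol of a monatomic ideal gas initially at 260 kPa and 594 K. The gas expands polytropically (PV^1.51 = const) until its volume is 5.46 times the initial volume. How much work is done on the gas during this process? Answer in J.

V₁ = nRT₁/P₁ = 4.70×8.314×594/260 = 89.3 L.
Polytropic n=1.51: T₂ = T₁(V₁/V₂)^(n−1) = 594×(0.183)^0.51 = 250 K; P₂ = P₁(V₁/V₂)^n = 20.0 kPa.
W = (P₁V₁−P₂V₂)/(n−1) = (260×89.3−20.0×487)/0.51 = 26400 J.
Work done on the gas = −W_by = -26400 J.

-26400 J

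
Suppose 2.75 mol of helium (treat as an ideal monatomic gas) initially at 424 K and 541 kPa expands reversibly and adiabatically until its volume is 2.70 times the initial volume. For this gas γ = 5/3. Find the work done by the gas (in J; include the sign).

V₁ = nRT₁/P₁ = 2.75×8.314×424/541 = 17.9 L.
Adiabatic: TV^(γ−1) = const ⇒ T₂ = 424×(0.370)^0.667 = 219 K; PV^γ = const ⇒ P₂ = 103 kPa.
ΔU = nCvΔT = 2.75×12.5×(219−424) = -7040 J.
Q = 0 for an adiabatic process, so W = −ΔU = 7040 J.

7040 J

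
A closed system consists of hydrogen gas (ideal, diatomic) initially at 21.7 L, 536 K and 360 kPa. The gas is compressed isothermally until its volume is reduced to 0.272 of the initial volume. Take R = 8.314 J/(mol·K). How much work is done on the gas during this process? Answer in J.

10200 J

n = P₁V₁/(RT₁) = 360×21.7/(8.314×536) = 1.75 mol.
Isothermal: T stays 536 K; PV = const ⇒ V₂ = 5.90 L, P₂ = 1320 kPa.
W = nRT ln(V₂/V₁) = 1.75×8.314×536×ln(0.272) = -10200 J.
Work done on the gas = −W_by = 10200 J.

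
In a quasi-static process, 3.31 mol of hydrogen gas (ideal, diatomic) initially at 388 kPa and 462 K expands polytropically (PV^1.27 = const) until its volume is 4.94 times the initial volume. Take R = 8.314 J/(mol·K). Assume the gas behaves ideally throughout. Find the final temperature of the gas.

V₁ = nRT₁/P₁ = 3.31×8.314×462/388 = 32.8 L.
Polytropic n=1.27: T₂ = T₁(V₁/V₂)^(n−1) = 462×(0.202)^0.27 = 300 K; P₂ = P₁(V₁/V₂)^n = 51.0 kPa.

300 K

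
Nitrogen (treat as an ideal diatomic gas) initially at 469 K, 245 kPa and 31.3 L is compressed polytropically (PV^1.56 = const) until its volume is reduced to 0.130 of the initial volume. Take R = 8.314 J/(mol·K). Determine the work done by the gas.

-29200 J

n = P₁V₁/(RT₁) = 245×31.3/(8.314×469) = 1.97 mol.
Polytropic n=1.56: T₂ = T₁(V₁/V₂)^(n−1) = 469×(7.69)^0.56 = 1470 K; P₂ = P₁(V₁/V₂)^n = 5910 kPa.
W = (P₁V₁−P₂V₂)/(n−1) = (245×31.3−5910×4.07)/0.56 = -29200 J.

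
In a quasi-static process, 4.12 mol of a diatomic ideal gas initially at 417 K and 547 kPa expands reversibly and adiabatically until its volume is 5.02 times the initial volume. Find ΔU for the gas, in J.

V₁ = nRT₁/P₁ = 4.12×8.314×417/547 = 26.1 L.
Adiabatic: TV^(γ−1) = const ⇒ T₂ = 417×(0.199)^0.400 = 219 K; PV^γ = const ⇒ P₂ = 57.1 kPa.
For an ideal gas ΔU = nCvΔT with Cv = (5/2)R = 20.8 J/(mol·K).
ΔU = 4.12×20.8×(219−417) = -17000 J.

-17000 J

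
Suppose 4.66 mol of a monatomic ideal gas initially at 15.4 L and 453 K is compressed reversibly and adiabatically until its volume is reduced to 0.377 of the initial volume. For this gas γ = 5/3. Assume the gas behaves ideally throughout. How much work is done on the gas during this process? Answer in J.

P₁ = nRT₁/V₁ = 4.66×8.314×453/15.4 = 1140 kPa.
Adiabatic: TV^(γ−1) = const ⇒ T₂ = 453×(2.65)^0.667 = 868 K; PV^γ = const ⇒ P₂ = 5790 kPa.
ΔU = nCvΔT = 4.66×12.5×(868−453) = 24100 J.
Q = 0 for an adiabatic process, so W = −ΔU = -24100 J.
Work done on the gas = −W_by = 24100 J.

24100 J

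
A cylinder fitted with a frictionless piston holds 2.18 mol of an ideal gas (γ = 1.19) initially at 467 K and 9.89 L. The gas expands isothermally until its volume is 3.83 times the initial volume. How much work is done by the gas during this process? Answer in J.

P₁ = nRT₁/V₁ = 2.18×8.314×467/9.89 = 856 kPa.
Isothermal: T stays 467 K; PV = const ⇒ V₂ = 37.9 L, P₂ = 223 kPa.
W = nRT ln(V₂/V₁) = 2.18×8.314×467×ln(3.83) = 11400 J.

11400 J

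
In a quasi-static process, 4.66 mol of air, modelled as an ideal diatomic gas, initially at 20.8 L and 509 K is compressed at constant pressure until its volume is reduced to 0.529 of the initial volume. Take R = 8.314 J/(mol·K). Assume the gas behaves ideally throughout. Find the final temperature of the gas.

P₁ = nRT₁/V₁ = 4.66×8.314×509/20.8 = 948 kPa.
Isobaric: P stays 948 kPa; V/T = const ⇒ T₂ = 269 K, V₂ = 11.0 L.

269 K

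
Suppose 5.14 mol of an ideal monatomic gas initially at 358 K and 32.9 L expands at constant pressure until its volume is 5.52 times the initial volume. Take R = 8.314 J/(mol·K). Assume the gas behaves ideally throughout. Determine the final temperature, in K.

1980 K

P₁ = nRT₁/V₁ = 5.14×8.314×358/32.9 = 465 kPa.
Isobaric: P stays 465 kPa; V/T = const ⇒ T₂ = 1980 K, V₂ = 182 L.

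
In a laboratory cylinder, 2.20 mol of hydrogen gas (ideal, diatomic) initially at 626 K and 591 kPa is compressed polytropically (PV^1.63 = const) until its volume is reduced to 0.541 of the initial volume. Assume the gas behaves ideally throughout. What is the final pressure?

1610 kPa

V₁ = nRT₁/P₁ = 2.20×8.314×626/591 = 19.4 L.
Polytropic n=1.63: T₂ = T₁(V₁/V₂)^(n−1) = 626×(1.85)^0.63 = 922 K; P₂ = P₁(V₁/V₂)^n = 1610 kPa.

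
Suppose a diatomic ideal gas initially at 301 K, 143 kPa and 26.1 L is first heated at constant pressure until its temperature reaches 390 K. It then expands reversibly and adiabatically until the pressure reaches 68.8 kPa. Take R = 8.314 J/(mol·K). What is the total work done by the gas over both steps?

3380 J

n = P₁V₁/(RT₁) = 143×26.1/(8.314×301) = 1.49 mol.
Step 1 — Isobaric: P stays 143 kPa; V/T = const ⇒ T₂ = 390 K, V₂ = 33.8 L.
W = PΔV = 143×(33.8−26.1) kPa·L = 1100 J.
ΔU = nCvΔT = 1.49×20.8×(390−301) = 2760 J.
Q = ΔU + W = nCpΔT = 3860 J.
State after step 1: P = 143 kPa, V = 33.8 L, T = 390 K.
Step 2 — Adiabatic: T₂/T₁ = (P₂/P₁)^((γ−1)/γ) ⇒ T₂ = 390×(0.481)^0.286 = 316 K; V₂ = 57.0 L.
ΔU = nCvΔT = 1.49×20.8×(316−390) = -2280 J.
Q = 0 for an adiabatic process, so W = −ΔU = 2280 J.
Net over both steps: W = 3380 J, Q = 3860 J, ΔU = 478 J.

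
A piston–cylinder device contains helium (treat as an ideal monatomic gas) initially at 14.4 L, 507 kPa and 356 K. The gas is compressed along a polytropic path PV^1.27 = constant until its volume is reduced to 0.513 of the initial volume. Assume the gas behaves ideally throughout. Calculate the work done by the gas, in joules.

n = P₁V₁/(RT₁) = 507×14.4/(8.314×356) = 2.47 mol.
Polytropic n=1.27: T₂ = T₁(V₁/V₂)^(n−1) = 356×(1.95)^0.27 = 426 K; P₂ = P₁(V₁/V₂)^n = 1180 kPa.
W = (P₁V₁−P₂V₂)/(n−1) = (507×14.4−1180×7.39)/0.27 = -5340 J.

-5340 J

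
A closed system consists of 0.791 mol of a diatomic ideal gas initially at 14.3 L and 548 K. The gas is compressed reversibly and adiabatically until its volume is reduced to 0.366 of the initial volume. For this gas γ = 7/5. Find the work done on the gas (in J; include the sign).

P₁ = nRT₁/V₁ = 0.791×8.314×548/14.3 = 252 kPa.
Adiabatic: TV^(γ−1) = const ⇒ T₂ = 548×(2.73)^0.400 = 819 K; PV^γ = const ⇒ P₂ = 1030 kPa.
ΔU = nCvΔT = 0.791×20.8×(819−548) = 4460 J.
Q = 0 for an adiabatic process, so W = −ΔU = -4460 J.
Work done on the gas = −W_by = 4460 J.

4460 J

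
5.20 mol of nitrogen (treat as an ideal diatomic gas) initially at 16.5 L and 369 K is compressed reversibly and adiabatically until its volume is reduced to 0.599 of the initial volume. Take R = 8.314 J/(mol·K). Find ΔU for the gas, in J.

P₁ = nRT₁/V₁ = 5.20×8.314×369/16.5 = 967 kPa.
Adiabatic: TV^(γ−1) = const ⇒ T₂ = 369×(1.67)^0.400 = 453 K; PV^γ = const ⇒ P₂ = 1980 kPa.
For an ideal gas ΔU = nCvΔT with Cv = (5/2)R = 20.8 J/(mol·K).
ΔU = 5.20×20.8×(453−369) = 9070 J.

9070 J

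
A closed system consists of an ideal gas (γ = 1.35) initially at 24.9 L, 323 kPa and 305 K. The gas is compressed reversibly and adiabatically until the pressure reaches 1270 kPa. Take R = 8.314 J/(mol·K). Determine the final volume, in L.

9.03 L

Adiabatic: T₂/T₁ = (P₂/P₁)^((γ−1)/γ) ⇒ T₂ = 305×(3.93)^0.259 = 435 K; V₂ = 9.03 L.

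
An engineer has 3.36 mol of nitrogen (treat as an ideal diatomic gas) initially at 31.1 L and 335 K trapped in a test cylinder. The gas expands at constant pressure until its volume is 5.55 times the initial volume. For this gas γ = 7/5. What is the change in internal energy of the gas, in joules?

P₁ = nRT₁/V₁ = 3.36×8.314×335/31.1 = 301 kPa.
Isobaric: P stays 301 kPa; V/T = const ⇒ T₂ = 1860 K, V₂ = 173 L.
For an ideal gas ΔU = nCvΔT with Cv = (5/2)R = 20.8 J/(mol·K).
ΔU = 3.36×20.8×(1860−335) = 106000 J.

106000 J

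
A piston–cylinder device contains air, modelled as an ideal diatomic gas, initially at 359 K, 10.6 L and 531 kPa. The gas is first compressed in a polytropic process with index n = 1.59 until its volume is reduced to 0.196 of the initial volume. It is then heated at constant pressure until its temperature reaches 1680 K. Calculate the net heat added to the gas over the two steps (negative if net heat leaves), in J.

48000 J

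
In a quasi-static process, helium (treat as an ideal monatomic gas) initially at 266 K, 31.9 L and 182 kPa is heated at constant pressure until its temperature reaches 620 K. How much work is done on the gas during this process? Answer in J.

-7730 J

n = P₁V₁/(RT₁) = 182×31.9/(8.314×266) = 2.63 mol.
Isobaric: P stays 182 kPa; V/T = const ⇒ T₂ = 620 K, V₂ = 74.4 L.
W = PΔV = 182×(74.4−31.9) kPa·L = 7730 J.
Work done on the gas = −W_by = -7730 J.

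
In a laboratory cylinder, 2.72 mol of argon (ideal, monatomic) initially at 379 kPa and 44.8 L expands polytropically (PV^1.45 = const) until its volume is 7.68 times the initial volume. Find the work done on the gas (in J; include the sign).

T₁ = P₁V₁/(nR) = 379×44.8/(2.72×8.314) = 751 K.
Polytropic n=1.45: T₂ = T₁(V₁/V₂)^(n−1) = 751×(0.130)^0.45 = 300 K; P₂ = P₁(V₁/V₂)^n = 19.7 kPa.
W = (P₁V₁−P₂V₂)/(n−1) = (379×44.8−19.7×344)/0.45 = 22700 J.
Work done on the gas = −W_by = -22700 J.

-22700 J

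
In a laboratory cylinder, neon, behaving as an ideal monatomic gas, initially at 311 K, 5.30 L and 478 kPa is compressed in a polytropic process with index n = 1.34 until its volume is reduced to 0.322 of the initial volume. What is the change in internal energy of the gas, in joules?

n = P₁V₁/(RT₁) = 478×5.30/(8.314×311) = 0.980 mol.
Polytropic n=1.34: T₂ = T₁(V₁/V₂)^(n−1) = 311×(3.11)^0.34 = 457 K; P₂ = P₁(V₁/V₂)^n = 2180 kPa.
For an ideal gas ΔU = nCvΔT with Cv = (3/2)R = 12.5 J/(mol·K).
ΔU = 0.980×12.5×(457−311) = 1790 J.

1790 J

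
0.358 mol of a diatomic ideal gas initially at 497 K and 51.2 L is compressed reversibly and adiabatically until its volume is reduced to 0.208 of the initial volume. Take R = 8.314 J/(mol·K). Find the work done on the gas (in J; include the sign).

3230 J

P₁ = nRT₁/V₁ = 0.358×8.314×497/51.2 = 28.9 kPa.
Adiabatic: TV^(γ−1) = const ⇒ T₂ = 497×(4.81)^0.400 = 931 K; PV^γ = const ⇒ P₂ = 260 kPa.
ΔU = nCvΔT = 0.358×20.8×(931−497) = 3230 J.
Q = 0 for an adiabatic process, so W = −ΔU = -3230 J.
Work done on the gas = −W_by = 3230 J.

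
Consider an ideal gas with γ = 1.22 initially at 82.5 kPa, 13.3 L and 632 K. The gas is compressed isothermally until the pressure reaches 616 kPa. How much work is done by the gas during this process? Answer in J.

n = P₁V₁/(RT₁) = 82.5×13.3/(8.314×632) = 0.209 mol.
Isothermal: T stays 632 K; PV = const ⇒ V₂ = 1.78 L, P₂ = 616 kPa.
W = nRT ln(V₂/V₁) = 0.209×8.314×632×ln(0.134) = -2210 J.

-2210 J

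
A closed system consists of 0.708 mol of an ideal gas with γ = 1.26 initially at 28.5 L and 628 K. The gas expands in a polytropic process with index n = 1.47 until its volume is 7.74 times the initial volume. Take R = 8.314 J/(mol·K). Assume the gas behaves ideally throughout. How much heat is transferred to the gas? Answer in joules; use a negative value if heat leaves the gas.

-3920 J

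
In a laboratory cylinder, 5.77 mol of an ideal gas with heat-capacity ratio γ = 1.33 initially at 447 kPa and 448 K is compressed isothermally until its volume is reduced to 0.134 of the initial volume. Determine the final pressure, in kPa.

3340 kPa

V₁ = nRT₁/P₁ = 5.77×8.314×448/447 = 48.1 L.
Isothermal: T stays 448 K; PV = const ⇒ V₂ = 6.44 L, P₂ = 3340 kPa.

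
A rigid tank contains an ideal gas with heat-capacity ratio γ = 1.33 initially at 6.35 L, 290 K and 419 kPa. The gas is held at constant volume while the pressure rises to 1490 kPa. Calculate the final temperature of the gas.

Isochoric: V stays 6.35 L; P/T = const ⇒ T₂ = 1030 K, P₂ = 1490 kPa.

1030 K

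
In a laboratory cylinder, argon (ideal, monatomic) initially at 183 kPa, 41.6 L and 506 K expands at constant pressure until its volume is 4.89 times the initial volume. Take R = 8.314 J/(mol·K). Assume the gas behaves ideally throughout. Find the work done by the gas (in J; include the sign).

n = P₁V₁/(RT₁) = 183×41.6/(8.314×506) = 1.81 mol.
Isobaric: P stays 183 kPa; V/T = const ⇒ T₂ = 2470 K, V₂ = 203 L.
W = PΔV = 183×(203−41.6) kPa·L = 29600 J.

29600 J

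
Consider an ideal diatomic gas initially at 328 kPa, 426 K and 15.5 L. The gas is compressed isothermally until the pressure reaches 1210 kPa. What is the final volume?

Isothermal: T stays 426 K; PV = const ⇒ V₂ = 4.20 L, P₂ = 1210 kPa.

4.20 L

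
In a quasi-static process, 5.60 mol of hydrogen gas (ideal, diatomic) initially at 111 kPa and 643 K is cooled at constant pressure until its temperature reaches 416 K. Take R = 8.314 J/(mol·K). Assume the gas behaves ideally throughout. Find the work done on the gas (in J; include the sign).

10600 J

V₁ = nRT₁/P₁ = 5.60×8.314×643/111 = 270 L.
Isobaric: P stays 111 kPa; V/T = const ⇒ T₂ = 416 K, V₂ = 174 L.
W = PΔV = 111×(174−270) kPa·L = -10600 J.
Work done on the gas = −W_by = 10600 J.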